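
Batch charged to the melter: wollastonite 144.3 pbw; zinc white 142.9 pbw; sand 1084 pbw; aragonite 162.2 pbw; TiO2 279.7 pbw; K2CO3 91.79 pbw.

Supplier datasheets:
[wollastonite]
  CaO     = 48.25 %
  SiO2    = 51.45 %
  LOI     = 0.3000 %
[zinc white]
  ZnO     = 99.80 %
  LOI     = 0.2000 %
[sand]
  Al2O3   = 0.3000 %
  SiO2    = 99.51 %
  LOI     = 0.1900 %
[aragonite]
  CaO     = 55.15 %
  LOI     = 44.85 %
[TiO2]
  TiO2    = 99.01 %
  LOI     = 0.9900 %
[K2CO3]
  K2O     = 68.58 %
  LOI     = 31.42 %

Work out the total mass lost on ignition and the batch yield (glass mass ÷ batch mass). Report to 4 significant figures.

LOI loss = 107.1 pbw; glass = 1798 pbw; yield = 94.38%

Every computation holds full float precision all the way through; values along the way are shown (rounded to 4 significant figures) on the page. Every reported figure undergoes a single rounding; derived quantities, including glass mass, totals, the six compositions, ignition loss, yield, are carried from the weighed amounts per 1798 pbw of glass at full precision as written in the problem or answer text.
LOI of each material in turn:
  wollastonite: 144.3 × 0.003000 = 0.4329 pbw
  zinc white: 142.9 × 0.002000 = 0.2858 pbw
  sand: 1084 × 0.001900 = 2.060 pbw
  aragonite: 162.2 × 0.4485 = 72.75 pbw
  TiO2: 279.7 × 0.009900 = 2.769 pbw
  K2CO3: 91.79 × 0.3142 = 28.84 pbw
Total LOI = 107.1 pbw
Glass = batch − LOI = 1905 − 107.1 = 1798 pbw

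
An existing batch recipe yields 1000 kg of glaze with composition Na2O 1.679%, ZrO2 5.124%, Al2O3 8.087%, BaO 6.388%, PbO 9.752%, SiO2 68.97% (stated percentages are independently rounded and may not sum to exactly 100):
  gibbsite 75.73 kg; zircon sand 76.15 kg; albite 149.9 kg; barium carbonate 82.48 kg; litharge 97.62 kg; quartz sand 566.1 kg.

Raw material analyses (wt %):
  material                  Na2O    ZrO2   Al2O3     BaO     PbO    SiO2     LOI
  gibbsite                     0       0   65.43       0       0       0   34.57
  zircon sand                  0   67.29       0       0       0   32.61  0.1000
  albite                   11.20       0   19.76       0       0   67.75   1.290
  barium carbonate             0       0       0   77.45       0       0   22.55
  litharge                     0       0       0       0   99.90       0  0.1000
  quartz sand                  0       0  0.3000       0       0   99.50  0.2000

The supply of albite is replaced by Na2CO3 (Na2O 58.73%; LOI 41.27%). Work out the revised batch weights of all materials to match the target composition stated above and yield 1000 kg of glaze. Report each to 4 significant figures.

Revised batch per 1000 kg glaze:
  gibbsite: 120.5 kg
  zircon sand: 76.15 kg
  Na2CO3: 28.59 kg
  barium carbonate: 82.48 kg
  litharge: 97.62 kg
  quartz sand: 668.2 kg
Total batch = 1074 kg; LOI loss = 73.57 kg

The intermediate values are rounded to four significant figures when displayed — the whole derivation maintains full precision end to end. Exactly one rounding goes into each reported figure — derived quantities are carried at full float precision (the totals, the yield, the six compositions, net glass mass, LOI) from the batch weights at 1000 kg of glass precisely as stated by either problem or answer.
The oxide mass targets at 1000 kg glaze:
  Na2O: 1.679% × 1000 = 16.79 kg
  ZrO2: 5.124% × 1000 = 51.24 kg
  Al2O3: 8.087% × 1000 = 80.87 kg
  BaO: 6.388% × 1000 = 63.88 kg
  PbO: 9.752% × 1000 = 97.52 kg
  SiO2: 68.97% × 1000 = 689.7 kg
Oxide-by-oxide audit with the batch weights as given, at the basis given (sums match the target masses modulo rounding of the values):
  Na2O: 28.59·0.5873 = 16.79 kg (target 16.79 kg)
  ZrO2: 76.15·0.6729 = 51.24 kg (target 51.24 kg)
  Al2O3: 120.5·0.6543 + 668.2·0.003000 = 80.85 kg (target 80.87 kg)
  BaO: 82.48·0.7745 = 63.88 kg (target 63.88 kg)
  PbO: 97.62·0.9990 = 97.52 kg (target 97.52 kg)
  SiO2: 76.15·0.3261 + 668.2·0.9950 = 689.7 kg (target 689.7 kg)
Glass-mass sanity pass: Σ batch − LOI loss = 1000 kg (targets for the oxides total 1000 kg; the stated basis being 1000 kg — differing by rounding only).
Whole-batch sum: Σ batch = 1074 kg; LOI removed, Σ of batch·LOI: 73.57 kg; glass ÷ batch gives a yield of 93.15%.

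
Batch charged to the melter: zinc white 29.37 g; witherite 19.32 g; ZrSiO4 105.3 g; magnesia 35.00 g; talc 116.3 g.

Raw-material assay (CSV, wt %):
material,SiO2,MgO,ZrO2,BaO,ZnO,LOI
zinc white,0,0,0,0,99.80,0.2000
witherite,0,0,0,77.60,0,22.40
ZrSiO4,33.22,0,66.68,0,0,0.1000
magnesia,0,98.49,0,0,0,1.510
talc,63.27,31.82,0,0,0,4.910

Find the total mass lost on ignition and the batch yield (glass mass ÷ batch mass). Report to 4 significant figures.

LOI loss = 10.73 g; glass = 294.6 g; yield = 96.49%

The intermediate values are displayed (rounded to 4 significant digits) at each printed step — the whole derivation runs at full precision end to end; exactly one rounding goes into every reported number — derived quantities are carried in full float precision (the yield, net glass mass, totals, the five compositions, ignition loss) using the weight values for 294.6 g of glass, as quoted within the question or the answer.
Each material's LOI contribution:
  zinc white: 29.37 × 0.002000 = 0.05874 g
  witherite: 19.32 × 0.2240 = 4.328 g
  ZrSiO4: 105.3 × 0.001000 = 0.1053 g
  magnesia: 35.00 × 0.01510 = 0.5285 g
  talc: 116.3 × 0.04910 = 5.710 g
Total LOI = 10.73 g
Glass = batch − LOI = 305.3 − 10.73 = 294.6 g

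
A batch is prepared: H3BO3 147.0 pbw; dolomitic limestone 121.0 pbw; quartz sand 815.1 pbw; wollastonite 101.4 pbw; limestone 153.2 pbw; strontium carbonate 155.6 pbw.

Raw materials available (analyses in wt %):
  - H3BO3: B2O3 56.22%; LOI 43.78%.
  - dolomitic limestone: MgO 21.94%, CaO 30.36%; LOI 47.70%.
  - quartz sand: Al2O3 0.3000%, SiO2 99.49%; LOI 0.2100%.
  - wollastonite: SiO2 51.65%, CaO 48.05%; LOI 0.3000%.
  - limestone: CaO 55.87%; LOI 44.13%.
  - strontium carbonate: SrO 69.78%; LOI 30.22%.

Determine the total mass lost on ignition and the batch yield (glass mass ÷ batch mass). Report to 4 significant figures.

The working math maintains full float precision at all times — intermediates are rounded to 4 significant digits when displayed — every reported figure is rounded once only — the derived quantities are computed from the weighed amounts per 1255 pbw of glass in full float precision (totals, LOI, six oxide percentages, the yield, glass mass) as quoted within the problem or answer text.
LOI of each material in turn:
  H3BO3: 147.0 × 0.4378 = 64.36 pbw
  dolomitic limestone: 121.0 × 0.4770 = 57.72 pbw
  quartz sand: 815.1 × 0.002100 = 1.712 pbw
  wollastonite: 101.4 × 0.003000 = 0.3042 pbw
  limestone: 153.2 × 0.4413 = 67.61 pbw
  strontium carbonate: 155.6 × 0.3022 = 47.02 pbw
Total LOI = 238.7 pbw
Glass = batch − LOI = 1493 − 238.7 = 1255 pbw

LOI loss = 238.7 pbw; glass = 1255 pbw; yield = 84.01%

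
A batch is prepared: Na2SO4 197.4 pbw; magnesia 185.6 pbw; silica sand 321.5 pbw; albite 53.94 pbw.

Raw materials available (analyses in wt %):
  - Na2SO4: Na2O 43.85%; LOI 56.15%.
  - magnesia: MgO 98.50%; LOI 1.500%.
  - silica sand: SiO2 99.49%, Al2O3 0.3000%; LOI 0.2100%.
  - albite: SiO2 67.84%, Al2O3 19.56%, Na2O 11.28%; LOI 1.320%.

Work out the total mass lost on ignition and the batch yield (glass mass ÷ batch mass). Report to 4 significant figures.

LOI loss = 115.0 pbw; glass = 643.4 pbw; yield = 84.84%

Each numeric step runs at exact precision at each step — intermediates are shown rounded to 4 significant digits in the working. Every reported figure is rounded just once; all derived quantities, which include LOI, four oxide percentages, totals, yield, glass mass, are re-derived in full float precision, as written in the question or the answer, from the batch weights per 643.4 pbw of glass.
Each material's LOI contribution:
  Na2SO4: 197.4 × 0.5615 = 110.8 pbw
  magnesia: 185.6 × 0.01500 = 2.784 pbw
  silica sand: 321.5 × 0.002100 = 0.6751 pbw
  albite: 53.94 × 0.01320 = 0.7120 pbw
Total LOI = 115.0 pbw
Glass = batch − LOI = 758.4 − 115.0 = 643.4 pbw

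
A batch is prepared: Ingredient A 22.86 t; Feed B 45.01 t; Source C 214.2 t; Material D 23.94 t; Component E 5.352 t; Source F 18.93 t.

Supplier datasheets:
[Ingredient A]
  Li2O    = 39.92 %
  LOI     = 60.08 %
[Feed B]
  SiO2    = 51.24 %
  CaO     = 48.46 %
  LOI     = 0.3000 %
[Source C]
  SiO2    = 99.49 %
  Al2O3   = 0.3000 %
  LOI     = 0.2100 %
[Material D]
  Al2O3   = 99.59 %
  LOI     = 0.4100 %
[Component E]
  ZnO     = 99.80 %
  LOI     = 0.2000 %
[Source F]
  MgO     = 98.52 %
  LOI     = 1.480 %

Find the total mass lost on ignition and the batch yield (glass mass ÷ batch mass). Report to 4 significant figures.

In-progress results are displayed (rounded to four significant figures) alongside each step; every computation carries exact precision through every step — every reported result is rounded once only; all derived quantities are computed from the weighed amounts on 315.6 t of glass at full float precision (the yield, the six compositions, the totals, ignition loss, glass mass) as set out in the problem or the answer.
LOI of each material in turn:
  Ingredient A: 22.86 × 0.6008 = 13.73 t
  Feed B: 45.01 × 0.003000 = 0.1350 t
  Source C: 214.2 × 0.002100 = 0.4498 t
  Material D: 23.94 × 0.004100 = 0.09815 t
  Component E: 5.352 × 0.002000 = 0.01070 t
  Source F: 18.93 × 0.01480 = 0.2802 t
Total LOI = 14.71 t
Glass = batch − LOI = 330.3 − 14.71 = 315.6 t

LOI loss = 14.71 t; glass = 315.6 t; yield = 95.55%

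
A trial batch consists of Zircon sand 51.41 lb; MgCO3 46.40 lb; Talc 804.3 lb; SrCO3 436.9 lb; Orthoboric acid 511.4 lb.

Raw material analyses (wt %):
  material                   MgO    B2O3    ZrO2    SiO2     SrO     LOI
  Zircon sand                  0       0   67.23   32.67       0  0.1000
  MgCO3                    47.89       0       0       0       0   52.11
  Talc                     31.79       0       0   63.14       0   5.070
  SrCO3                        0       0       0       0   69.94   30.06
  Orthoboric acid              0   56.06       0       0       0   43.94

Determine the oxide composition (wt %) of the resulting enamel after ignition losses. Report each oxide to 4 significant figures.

Glass mass = 1429 lb (batch 1850 − LOI 421.0).
Composition: MgO 19.44%, B2O3 20.06%, ZrO2 2.418%, SiO2 36.70%, SrO 21.38%

All arithmetic carries exact precision from first step to last; the intermediate values are displayed (rounded to 4 significant figures) alongside each step. Each reported number takes just one rounding. All derived quantities (the five compositions, LOI, the yield, totals, glass mass) are carried in full precision from the batch weights per 1429 lb of glass, exactly as shown in problem or answer.
What the batch supplies per oxide:
  MgO: 46.40·0.4789 + 804.3·0.3179 = 277.9 lb
  B2O3: 511.4·0.5606 = 286.7 lb
  ZrO2: 51.41·0.6723 = 34.56 lb
  SiO2: 51.41·0.3267 + 804.3·0.6314 = 524.6 lb
  SrO: 436.9·0.6994 = 305.6 lb
LOI: 51.41·0.001000 + 46.40·0.5211 + 804.3·0.05070 + 436.9·0.3006 + 511.4·0.4394 = 421.0 lb
batch − LOI leaves glass = 1850 − 421.0 = 1429 lb (= the summed oxide contributions)
wt % = oxide mass / glass mass × 100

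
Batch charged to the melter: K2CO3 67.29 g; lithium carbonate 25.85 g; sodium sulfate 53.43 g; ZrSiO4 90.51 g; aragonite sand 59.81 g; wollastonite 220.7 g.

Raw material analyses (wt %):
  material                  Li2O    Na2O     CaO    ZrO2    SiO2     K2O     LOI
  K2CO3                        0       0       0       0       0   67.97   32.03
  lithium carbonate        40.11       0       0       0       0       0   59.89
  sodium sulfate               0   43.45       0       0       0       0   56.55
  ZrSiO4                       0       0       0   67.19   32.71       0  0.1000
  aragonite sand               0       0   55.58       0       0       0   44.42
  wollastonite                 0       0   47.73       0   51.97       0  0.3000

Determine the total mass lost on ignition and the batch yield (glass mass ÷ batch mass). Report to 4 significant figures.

Intermediates are shown rounded to four significant digits on the page; all arithmetic runs at exact precision from first step to last — exactly one rounding lands on each reported figure. Derived quantities, including net glass mass, ignition loss, yield, totals, the six compositions, are rebuilt using the weight values at 423.0 g of glass in full precision as set out in question or answer.
Loss on ignition, line by line:
  K2CO3: 67.29 × 0.3203 = 21.55 g
  lithium carbonate: 25.85 × 0.5989 = 15.48 g
  sodium sulfate: 53.43 × 0.5655 = 30.21 g
  ZrSiO4: 90.51 × 0.001000 = 0.09051 g
  aragonite sand: 59.81 × 0.4442 = 26.57 g
  wollastonite: 220.7 × 0.003000 = 0.6621 g
Total LOI = 94.57 g
Glass = batch − LOI = 517.6 − 94.57 = 423.0 g

LOI loss = 94.57 g; glass = 423.0 g; yield = 81.73%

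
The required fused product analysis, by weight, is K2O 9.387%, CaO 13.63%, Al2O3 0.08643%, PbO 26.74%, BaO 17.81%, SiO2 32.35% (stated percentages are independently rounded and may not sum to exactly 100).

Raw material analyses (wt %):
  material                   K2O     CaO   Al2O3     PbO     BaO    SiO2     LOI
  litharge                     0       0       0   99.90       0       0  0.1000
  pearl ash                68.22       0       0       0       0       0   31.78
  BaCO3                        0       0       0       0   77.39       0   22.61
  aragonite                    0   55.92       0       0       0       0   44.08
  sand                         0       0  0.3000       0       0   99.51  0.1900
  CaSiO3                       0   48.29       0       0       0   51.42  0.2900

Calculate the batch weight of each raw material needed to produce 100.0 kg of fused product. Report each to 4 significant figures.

Full precision is carried all the way through. Rounding to 4 significant figures applies to each mid-chain value as displayed — each reported value includes exactly one rounding — derived quantities are carried starting from the weights for 100.0 kg of glass in full precision (LOI, glass mass, totals, six oxide percentages, yield), as set out in the problem or the answer.
Per-oxide target masses for 100.0 kg fused product:
  K2O: 9.387% × 100.0 = 9.387 kg
  CaO: 13.63% × 100.0 = 13.63 kg
  Al2O3: 0.08643% × 100.0 = 0.08643 kg
  PbO: 26.74% × 100.0 = 26.74 kg
  BaO: 17.81% × 100.0 = 17.81 kg
  SiO2: 32.35% × 100.0 = 32.35 kg
Balance tally, oxide-wise, on the weights just shown, on the stated basis (each sum matches its target mass exact up to rounding of places):
  K2O: 13.76·0.6822 = 9.387 kg (target 9.387 kg)
  CaO: 18.19·0.5592 + 7.159·0.4829 = 13.63 kg (target 13.63 kg)
  Al2O3: 28.81·0.003000 = 0.08643 kg (target 0.08643 kg)
  PbO: 26.77·0.9990 = 26.74 kg (target 26.74 kg)
  BaO: 23.01·0.7739 = 17.81 kg (target 17.81 kg)
  SiO2: 28.81·0.9951 + 7.159·0.5142 = 32.35 kg (target 32.35 kg)
Glass-mass bookkeeping: Σ batch − LOI loss = 100.0 kg (the Σ of target masses is 100.0 kg; stated basis 100.0 kg — differing by rounding only).
Adding the batch up: Σ batch = 117.7 kg; the LOI term Σ batch·LOI equals 17.70 kg; the yield ratio, glass ÷ batch: 84.97%.

Batch per 100.0 kg fused product:
  litharge: 26.77 kg
  pearl ash: 13.76 kg
  BaCO3: 23.01 kg
  aragonite: 18.19 kg
  sand: 28.81 kg
  CaSiO3: 7.159 kg
Total batch = 117.7 kg; LOI loss = 17.70 kg; yield = 84.97%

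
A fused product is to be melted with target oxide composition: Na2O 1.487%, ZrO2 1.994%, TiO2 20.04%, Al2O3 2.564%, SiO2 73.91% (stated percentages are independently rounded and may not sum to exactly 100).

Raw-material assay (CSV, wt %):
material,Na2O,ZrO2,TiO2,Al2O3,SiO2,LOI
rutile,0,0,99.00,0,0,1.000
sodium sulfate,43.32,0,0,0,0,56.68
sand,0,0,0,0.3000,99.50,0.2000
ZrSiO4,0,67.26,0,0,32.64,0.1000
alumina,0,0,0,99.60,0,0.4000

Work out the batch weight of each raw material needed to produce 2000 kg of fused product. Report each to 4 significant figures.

All arithmetic runs at exact precision at every stage — rounding to four significant digits governs each intermediate as printed. Every reported value takes exactly one rounding — derived quantities are carried at full precision (net glass mass, yield, the totals, the five compositions, ignition loss) using the weight values for 2000 kg of glass exactly as printed in the question or the answer.
Per-oxide target masses for 2000 kg fused product:
  Na2O: 1.487% × 2000 = 29.74 kg
  ZrO2: 1.994% × 2000 = 39.88 kg
  TiO2: 20.04% × 2000 = 400.8 kg
  Al2O3: 2.564% × 2000 = 51.28 kg
  SiO2: 73.91% × 2000 = 1478 kg
Balance tally, oxide-wise, given the weights on record, versus the basis set out (sums match the target masses up to rounding of the answer):
  Na2O: 68.65·0.4332 = 29.74 kg (target 29.74 kg)
  ZrO2: 59.29·0.6726 = 39.88 kg (target 39.88 kg)
  TiO2: 404.8·0.9900 = 400.8 kg (target 400.8 kg)
  Al2O3: 1466·0.003000 + 47.07·0.9960 = 51.28 kg (target 51.28 kg)
  SiO2: 1466·0.9950 + 59.29·0.3264 = 1478 kg (target 1478 kg)
Glass mass check: whole batch net of LOI = 2000 kg (per-oxide target masses sum to 2000 kg; the stated basis being 2000 kg — rounding explains the deltas).
Summing the batch: Σ batch = 2046 kg; the LOI term Σ batch·LOI equals 46.14 kg; yield: glass divided by total = 97.74%.

Batch per 2000 kg fused product:
  rutile: 404.8 kg
  sodium sulfate: 68.65 kg
  sand: 1466 kg
  ZrSiO4: 59.29 kg
  alumina: 47.07 kg
Total batch = 2046 kg; LOI loss = 46.14 kg; yield = 97.74%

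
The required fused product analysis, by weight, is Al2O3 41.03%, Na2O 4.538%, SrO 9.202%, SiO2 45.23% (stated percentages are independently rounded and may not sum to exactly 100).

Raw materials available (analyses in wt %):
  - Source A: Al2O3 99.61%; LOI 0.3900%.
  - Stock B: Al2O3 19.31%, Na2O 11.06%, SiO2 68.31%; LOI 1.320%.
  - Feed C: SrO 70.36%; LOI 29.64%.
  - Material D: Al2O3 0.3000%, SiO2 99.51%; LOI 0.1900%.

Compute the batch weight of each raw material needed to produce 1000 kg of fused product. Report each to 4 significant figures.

Batch per 1000 kg fused product:
  Source A: 331.8 kg
  Stock B: 410.3 kg
  Feed C: 130.8 kg
  Material D: 172.9 kg
Total batch = 1046 kg; LOI loss = 45.81 kg; yield = 95.62%

Each numeric step maintains full precision at every stage — the intermediate values are printed rounded to four significant figures within the worked lines; every reported result sees exactly one rounding — derived quantities, including net glass mass, ignition loss, the yield, totals, four oxide percentages, are carried from the weighed amounts for 1000 kg of glass at full precision exactly as shown in the question or the answer.
Target oxide masses per 1000 kg fused product:
  Al2O3: 41.03% × 1000 = 410.3 kg
  Na2O: 4.538% × 1000 = 45.38 kg
  SrO: 9.202% × 1000 = 92.02 kg
  SiO2: 45.23% × 1000 = 452.3 kg
Verifying the oxide balance applying the batch weights above, per the basis as stated (sums match the target masses exact up to rounding of places):
  Al2O3: 331.8·0.9961 + 410.3·0.1931 + 172.9·0.003000 = 410.3 kg (target 410.3 kg)
  Na2O: 410.3·0.1106 = 45.38 kg (target 45.38 kg)
  SrO: 130.8·0.7036 = 92.03 kg (target 92.02 kg)
  SiO2: 410.3·0.6831 + 172.9·0.9951 = 452.3 kg (target 452.3 kg)
Auditing the glass mass value: Σ batch − LOI loss = 1000 kg (the Σ of target masses is 1000 kg; basis as stated: 1000 kg — differing by rounding only).
Whole-batch sum: Σ batch = 1046 kg; the LOI term Σ batch·LOI equals 45.81 kg; the yield ratio, glass ÷ batch: 95.62%.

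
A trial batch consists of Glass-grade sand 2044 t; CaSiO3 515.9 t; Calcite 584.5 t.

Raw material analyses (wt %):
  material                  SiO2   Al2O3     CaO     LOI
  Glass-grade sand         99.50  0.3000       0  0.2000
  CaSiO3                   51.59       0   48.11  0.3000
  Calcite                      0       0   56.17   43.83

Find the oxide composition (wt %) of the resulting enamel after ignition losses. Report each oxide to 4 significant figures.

Glass mass = 2883 t (batch 3144 − LOI 261.8).
Composition: SiO2 79.79%, Al2O3 0.2127%, CaO 20.00%

All internal work runs at exact precision through the solve. Values along the way are printed rounded to four significant digits alongside each step — every reported result takes just one rounding; all derived quantities, which include net glass mass, the three compositions, yield, totals, ignition loss, are carried at full precision, exactly as shown in either problem or answer, starting from the weights for 2883 t of glass.
Oxide-by-oxide delivered mass:
  SiO2: 2044·0.9950 + 515.9·0.5159 = 2300 t
  Al2O3: 2044·0.003000 = 6.132 t
  CaO: 515.9·0.4811 + 584.5·0.5617 = 576.5 t
LOI: 2044·0.002000 + 515.9·0.003000 + 584.5·0.4383 = 261.8 t
The glass mass, total less LOI, = 3144 − 261.8 = 2883 t (= the summed oxide contributions)
wt %: oxide over glass, times 100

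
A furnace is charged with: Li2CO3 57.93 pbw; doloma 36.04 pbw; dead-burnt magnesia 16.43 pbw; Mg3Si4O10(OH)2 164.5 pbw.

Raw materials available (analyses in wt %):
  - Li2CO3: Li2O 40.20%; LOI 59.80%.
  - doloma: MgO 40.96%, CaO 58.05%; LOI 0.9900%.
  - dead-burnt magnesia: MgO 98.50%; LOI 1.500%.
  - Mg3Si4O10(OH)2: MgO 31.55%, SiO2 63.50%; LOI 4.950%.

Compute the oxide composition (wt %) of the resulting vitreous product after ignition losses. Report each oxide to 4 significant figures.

Working values are printed rounded to 4 significant figures; all arithmetic maintains exact precision end to end — every reported number is rounded only once; derived quantities are re-derived in exact precision (the yield, totals, four oxide percentages, net glass mass, ignition loss) from the weighed amounts per 231.5 pbw of glass as they appear in the question or the answer.
Mass of each oxide from the mix:
  MgO: 36.04·0.4096 + 16.43·0.9850 + 164.5·0.3155 = 82.85 pbw
  CaO: 36.04·0.5805 = 20.92 pbw
  Li2O: 57.93·0.4020 = 23.29 pbw
  SiO2: 164.5·0.6350 = 104.5 pbw
LOI: 57.93·0.5980 + 36.04·0.009900 + 16.43·0.01500 + 164.5·0.04950 = 43.39 pbw
Net of LOI, the glass mass = 274.9 − 43.39 = 231.5 pbw (matching Σ of the oxides)
each oxide over glass, ×100, is wt %

Glass mass = 231.5 pbw (batch 274.9 − LOI 43.39).
Composition: MgO 35.78%, CaO 9.037%, Li2O 10.06%, SiO2 45.12%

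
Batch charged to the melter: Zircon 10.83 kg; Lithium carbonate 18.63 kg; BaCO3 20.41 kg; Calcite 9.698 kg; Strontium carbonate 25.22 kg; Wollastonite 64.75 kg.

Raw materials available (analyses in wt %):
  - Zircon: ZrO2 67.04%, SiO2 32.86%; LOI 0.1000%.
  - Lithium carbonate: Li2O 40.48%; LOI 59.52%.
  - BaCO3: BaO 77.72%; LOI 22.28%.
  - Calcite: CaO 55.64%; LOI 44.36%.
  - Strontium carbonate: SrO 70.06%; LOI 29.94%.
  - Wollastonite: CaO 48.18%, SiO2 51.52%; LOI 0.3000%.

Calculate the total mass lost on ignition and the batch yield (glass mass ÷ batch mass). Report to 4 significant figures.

LOI loss = 27.69 kg; glass = 121.8 kg; yield = 81.48%

The working math maintains full float precision in every operation — mid-chain values are displayed, rounded to 4 significant figures, in the printout. Each reported value is rounded a single time — the derived quantities are re-derived in exact precision (glass mass, ignition loss, yield, totals, six oxide percentages) from the batch weights for 121.8 kg of glass as they appear in question or answer.
Each material's LOI contribution:
  Zircon: 10.83 × 0.001000 = 0.01083 kg
  Lithium carbonate: 18.63 × 0.5952 = 11.09 kg
  BaCO3: 20.41 × 0.2228 = 4.547 kg
  Calcite: 9.698 × 0.4436 = 4.302 kg
  Strontium carbonate: 25.22 × 0.2994 = 7.551 kg
  Wollastonite: 64.75 × 0.003000 = 0.1943 kg
Total LOI = 27.69 kg
Glass = batch − LOI = 149.5 − 27.69 = 121.8 kg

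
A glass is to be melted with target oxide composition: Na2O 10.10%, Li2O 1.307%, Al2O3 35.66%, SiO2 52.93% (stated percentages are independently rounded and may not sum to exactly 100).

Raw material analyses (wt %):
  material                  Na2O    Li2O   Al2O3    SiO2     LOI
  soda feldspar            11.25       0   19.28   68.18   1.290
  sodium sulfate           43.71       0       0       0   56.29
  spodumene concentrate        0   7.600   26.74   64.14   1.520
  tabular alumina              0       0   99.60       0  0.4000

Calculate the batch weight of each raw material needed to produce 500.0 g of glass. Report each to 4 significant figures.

All arithmetic holds full float precision through every step — intermediates appear rounded to 4 significant figures in the printout; exactly one rounding goes into every reported number — all derived quantities, including totals, LOI, glass mass, four oxide percentages, yield, are computed from the batch weights on 500.0 g of glass at exact precision exactly as printed in problem or answer.
Target masses of each oxide per 500.0 g glass:
  Na2O: 10.10% × 500.0 = 50.50 g
  Li2O: 1.307% × 500.0 = 6.535 g
  Al2O3: 35.66% × 500.0 = 178.3 g
  SiO2: 52.93% × 500.0 = 264.6 g
Balance tally, oxide-wise, using the reported weights, on the stated basis (each sum matches its target mass up to rounding of the answer):
  Na2O: 307.3·0.1125 + 36.45·0.4371 = 50.50 g (target 50.50 g)
  Li2O: 85.99·0.07600 = 6.535 g (target 6.535 g)
  Al2O3: 307.3·0.1928 + 85.99·0.2674 + 96.45·0.9960 = 178.3 g (target 178.3 g)
  SiO2: 307.3·0.6818 + 85.99·0.6414 = 264.7 g (target 264.6 g)
Glass-mass sanity pass: total charge less LOI = 500.0 g (oxide target masses add up to 500.0 g; versus the stated basis of 500.0 g — deltas are rounding alone).
Batch total: Σ batch = 526.2 g; the LOI term Σ batch·LOI equals 26.17 g; as yield: glass ÷ batch → 95.03%.

Batch per 500.0 g glass:
  soda feldspar: 307.3 g
  sodium sulfate: 36.45 g
  spodumene concentrate: 85.99 g
  tabular alumina: 96.45 g
Total batch = 526.2 g; LOI loss = 26.17 g; yield = 95.03%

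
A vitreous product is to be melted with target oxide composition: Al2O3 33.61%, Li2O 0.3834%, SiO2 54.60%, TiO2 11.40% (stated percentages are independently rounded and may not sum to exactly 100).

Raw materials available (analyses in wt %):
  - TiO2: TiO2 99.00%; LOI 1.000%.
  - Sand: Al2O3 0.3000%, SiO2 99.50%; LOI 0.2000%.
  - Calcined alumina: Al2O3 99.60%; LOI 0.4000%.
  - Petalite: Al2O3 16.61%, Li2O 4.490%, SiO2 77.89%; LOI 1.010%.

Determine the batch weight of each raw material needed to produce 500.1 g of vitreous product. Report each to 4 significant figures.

The whole derivation keeps exact precision throughout — values along the way are rounded to 4 significant figures wherever printed. A single rounding finalizes every reported number; the derived quantities, including the totals, ignition loss, the four compositions, the yield, glass mass, are re-derived using the weight values per 500.1 g of glass at full precision precisely as stated by problem or answer.
Target oxide masses per 500.1 g vitreous product:
  Al2O3: 33.61% × 500.1 = 168.1 g
  Li2O: 0.3834% × 500.1 = 1.917 g
  SiO2: 54.60% × 500.1 = 273.1 g
  TiO2: 11.40% × 500.1 = 57.01 g
Sums-versus-targets review per the reported batch figures, per the basis as stated (every target is met by its sum up to rounding of the answer):
  Al2O3: 241.0·0.003000 + 160.9·0.9960 + 42.70·0.1661 = 168.1 g (target 168.1 g)
  Li2O: 42.70·0.04490 = 1.917 g (target 1.917 g)
  SiO2: 241.0·0.9950 + 42.70·0.7789 = 273.1 g (target 273.1 g)
  TiO2: 57.59·0.9900 = 57.01 g (target 57.01 g)
Glass-mass bookkeeping: Σ batch − LOI loss = 500.1 g (targets for the oxides total 500.1 g; the stated basis being 500.1 g — rounding explains the deltas).
Total batch = Σ batch = 502.2 g; loss to ignition Σ batch·LOI = 2.133 g; yield = glass ÷ total batch = 99.58%.

Batch per 500.1 g vitreous product:
  TiO2: 57.59 g
  Sand: 241.0 g
  Calcined alumina: 160.9 g
  Petalite: 42.70 g
Total batch = 502.2 g; LOI loss = 2.133 g; yield = 99.58%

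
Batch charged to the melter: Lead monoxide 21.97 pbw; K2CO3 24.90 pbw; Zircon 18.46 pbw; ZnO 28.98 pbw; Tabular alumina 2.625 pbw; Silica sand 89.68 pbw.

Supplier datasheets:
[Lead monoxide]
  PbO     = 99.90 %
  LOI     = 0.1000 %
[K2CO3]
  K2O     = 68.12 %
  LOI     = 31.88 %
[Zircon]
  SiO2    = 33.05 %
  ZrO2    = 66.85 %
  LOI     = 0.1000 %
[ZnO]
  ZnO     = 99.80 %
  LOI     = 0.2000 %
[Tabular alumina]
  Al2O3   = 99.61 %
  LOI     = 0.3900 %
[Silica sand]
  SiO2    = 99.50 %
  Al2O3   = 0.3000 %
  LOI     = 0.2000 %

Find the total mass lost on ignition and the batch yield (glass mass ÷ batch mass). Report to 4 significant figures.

The working math runs at full precision throughout. The intermediate values are shown, rounded to 4 significant figures, when written out; each reported value is rounded exactly once — all derived quantities are recomputed from the batch weights per 178.4 pbw of glass in exact precision (yield, the six compositions, totals, LOI, glass mass), as set out in the question or the answer.
Per-material ignition loss:
  Lead monoxide: 21.97 × 0.001000 = 0.02197 pbw
  K2CO3: 24.90 × 0.3188 = 7.938 pbw
  Zircon: 18.46 × 0.001000 = 0.01846 pbw
  ZnO: 28.98 × 0.002000 = 0.05796 pbw
  Tabular alumina: 2.625 × 0.003900 = 0.01024 pbw
  Silica sand: 89.68 × 0.002000 = 0.1794 pbw
Total LOI = 8.226 pbw
Glass = batch − LOI = 186.6 − 8.226 = 178.4 pbw

LOI loss = 8.226 pbw; glass = 178.4 pbw; yield = 95.59%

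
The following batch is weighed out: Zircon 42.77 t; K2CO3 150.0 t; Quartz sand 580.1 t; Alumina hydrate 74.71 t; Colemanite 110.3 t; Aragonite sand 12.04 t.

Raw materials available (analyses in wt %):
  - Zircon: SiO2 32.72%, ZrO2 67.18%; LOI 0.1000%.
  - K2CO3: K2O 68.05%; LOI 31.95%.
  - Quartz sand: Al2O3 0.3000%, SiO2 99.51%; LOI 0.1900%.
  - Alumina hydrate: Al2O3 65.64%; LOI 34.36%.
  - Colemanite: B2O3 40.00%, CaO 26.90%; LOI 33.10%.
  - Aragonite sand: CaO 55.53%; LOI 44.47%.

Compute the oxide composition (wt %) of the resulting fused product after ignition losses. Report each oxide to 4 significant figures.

Intermediates are shown (rounded to four significant digits) within the worked lines — each numeric step keeps full float precision from start to finish — a single rounding produces every reported value. Derived quantities, including LOI, yield, glass mass, the six compositions, totals, are rebuilt from the weighed amounts per 853.3 t of glass at full precision as quoted within the question or the answer.
Oxide masses out of the charge:
  B2O3: 110.3·0.4000 = 44.12 t
  Al2O3: 580.1·0.003000 + 74.71·0.6564 = 50.78 t
  CaO: 110.3·0.2690 + 12.04·0.5553 = 36.36 t
  K2O: 150.0·0.6805 = 102.1 t
  SiO2: 42.77·0.3272 + 580.1·0.9951 = 591.3 t
  ZrO2: 42.77·0.6718 = 28.73 t
LOI: 42.77·0.001000 + 150.0·0.3195 + 580.1·0.001900 + 74.71·0.3436 + 110.3·0.3310 + 12.04·0.4447 = 116.6 t
Resulting glass, batch − LOI: 969.9 − 116.6 = 853.3 t (= Σ oxide masses)
oxide / glass × 100 gives the wt %

Glass mass = 853.3 t (batch 969.9 − LOI 116.6).
Composition: B2O3 5.170%, Al2O3 5.951%, CaO 4.261%, K2O 11.96%, SiO2 69.29%, ZrO2 3.367%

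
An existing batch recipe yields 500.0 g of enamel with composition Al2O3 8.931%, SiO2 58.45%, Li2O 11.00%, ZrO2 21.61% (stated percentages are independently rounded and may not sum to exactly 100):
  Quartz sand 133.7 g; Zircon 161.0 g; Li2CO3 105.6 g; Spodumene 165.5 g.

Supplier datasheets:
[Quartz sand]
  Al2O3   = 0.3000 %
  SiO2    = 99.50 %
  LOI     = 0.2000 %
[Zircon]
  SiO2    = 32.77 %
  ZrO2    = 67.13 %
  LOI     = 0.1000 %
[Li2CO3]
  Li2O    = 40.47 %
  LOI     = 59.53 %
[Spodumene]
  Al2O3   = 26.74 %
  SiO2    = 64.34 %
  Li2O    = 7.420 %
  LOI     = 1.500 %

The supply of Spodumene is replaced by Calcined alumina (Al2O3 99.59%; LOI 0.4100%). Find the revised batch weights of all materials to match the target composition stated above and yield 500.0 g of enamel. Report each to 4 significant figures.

Revised batch per 500.0 g enamel:
  Quartz sand: 240.7 g
  Zircon: 161.0 g
  Li2CO3: 135.9 g
  Calcined alumina: 44.11 g
Total batch = 581.7 g; LOI loss = 81.72 g

Rounding to 4 significant digits applies to every working value as printed — the working math holds full float precision throughout; each reported result is rounded only once — derived quantities (the yield, totals, the four compositions, net glass mass, ignition loss) are computed at full precision using the weight values on 500.0 g of glass, exactly as printed in either problem or answer.
The oxide mass targets at 500.0 g enamel:
  Al2O3: 8.931% × 500.0 = 44.66 g
  SiO2: 58.45% × 500.0 = 292.2 g
  Li2O: 11.00% × 500.0 = 55.00 g
  ZrO2: 21.61% × 500.0 = 108.0 g
Mass-balance tally per oxide applying the batch weights above, relative to the basis at hand (sums match the target masses once rounding is allowed for):
  Al2O3: 240.7·0.003000 + 44.11·0.9959 = 44.65 g (target 44.66 g)
  SiO2: 240.7·0.9950 + 161.0·0.3277 = 292.3 g (target 292.2 g)
  Li2O: 135.9·0.4047 = 55.00 g (target 55.00 g)
  ZrO2: 161.0·0.6713 = 108.1 g (target 108.0 g)
The glass-mass cross-check: whole batch net of LOI = 500.0 g (the targets, summed, come to 500.0 g; against the stated basis, 500.0 g — rounding explains the deltas).
Batch grand total — Σ batch = 581.7 g; the LOI term Σ batch·LOI equals 81.72 g; glass ÷ batch gives a yield of 85.95%.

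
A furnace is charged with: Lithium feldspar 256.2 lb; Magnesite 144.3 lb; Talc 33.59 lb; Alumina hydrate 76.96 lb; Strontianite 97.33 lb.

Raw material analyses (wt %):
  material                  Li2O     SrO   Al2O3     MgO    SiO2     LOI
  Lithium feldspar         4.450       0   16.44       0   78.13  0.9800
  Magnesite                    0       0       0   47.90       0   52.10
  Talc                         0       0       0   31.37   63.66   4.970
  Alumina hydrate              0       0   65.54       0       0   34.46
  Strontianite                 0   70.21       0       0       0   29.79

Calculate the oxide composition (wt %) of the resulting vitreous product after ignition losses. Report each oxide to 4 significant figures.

Glass mass = 473.5 lb (batch 608.4 − LOI 134.9).
Composition: Li2O 2.408%, SrO 14.43%, Al2O3 19.55%, MgO 16.82%, SiO2 46.79%

Rounding to 4 significant figures extends to each working value as printed. The working math maintains full precision throughout. A single rounding completes every reported number — derived quantities, which include yield, glass mass, LOI, totals, five oxide percentages, are carried at full float precision, as they appear in the question or the answer, starting from the weights per 473.5 lb of glass.
Mass of each oxide from the mix:
  Li2O: 256.2·0.04450 = 11.40 lb
  SrO: 97.33·0.7021 = 68.34 lb
  Al2O3: 256.2·0.1644 + 76.96·0.6554 = 92.56 lb
  MgO: 144.3·0.4790 + 33.59·0.3137 = 79.66 lb
  SiO2: 256.2·0.7813 + 33.59·0.6366 = 221.6 lb
LOI: 256.2·0.009800 + 144.3·0.5210 + 33.59·0.04970 + 76.96·0.3446 + 97.33·0.2979 = 134.9 lb
Resulting glass, batch − LOI: 608.4 − 134.9 = 473.5 lb (consistent with Σ oxide mass)
wt % = 100 × oxide mass / glass mass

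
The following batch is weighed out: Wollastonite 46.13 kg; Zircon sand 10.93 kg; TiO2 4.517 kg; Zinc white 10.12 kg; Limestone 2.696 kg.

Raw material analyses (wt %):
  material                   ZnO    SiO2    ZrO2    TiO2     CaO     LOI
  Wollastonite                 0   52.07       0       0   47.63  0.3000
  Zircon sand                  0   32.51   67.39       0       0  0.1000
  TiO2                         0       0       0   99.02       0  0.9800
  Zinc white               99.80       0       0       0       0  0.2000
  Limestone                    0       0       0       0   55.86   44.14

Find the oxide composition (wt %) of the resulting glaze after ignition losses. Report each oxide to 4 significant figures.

Glass mass = 72.99 kg (batch 74.39 − LOI 1.404).
Composition: ZnO 13.84%, SiO2 37.78%, ZrO2 10.09%, TiO2 6.128%, CaO 32.17%

All internal work keeps full float precision at all times — values along the way are displayed rounded off to 4 significant digits within the worked lines; every reported result is rounded just once — the derived quantities (ignition loss, net glass mass, the yield, the totals, the five compositions) are re-derived using the weight values per 72.99 kg of glass in exact precision precisely as stated by question or answer.
Delivered oxide masses:
  ZnO: 10.12·0.9980 = 10.10 kg
  SiO2: 46.13·0.5207 + 10.93·0.3251 = 27.57 kg
  ZrO2: 10.93·0.6739 = 7.366 kg
  TiO2: 4.517·0.9902 = 4.473 kg
  CaO: 46.13·0.4763 + 2.696·0.5586 = 23.48 kg
LOI: 46.13·0.003000 + 10.93·0.001000 + 4.517·0.009800 + 10.12·0.002000 + 2.696·0.4414 = 1.404 kg
batch − LOI leaves glass = 74.39 − 1.404 = 72.99 kg (the oxide masses sum to this)
percent share: oxide ÷ glass, ×100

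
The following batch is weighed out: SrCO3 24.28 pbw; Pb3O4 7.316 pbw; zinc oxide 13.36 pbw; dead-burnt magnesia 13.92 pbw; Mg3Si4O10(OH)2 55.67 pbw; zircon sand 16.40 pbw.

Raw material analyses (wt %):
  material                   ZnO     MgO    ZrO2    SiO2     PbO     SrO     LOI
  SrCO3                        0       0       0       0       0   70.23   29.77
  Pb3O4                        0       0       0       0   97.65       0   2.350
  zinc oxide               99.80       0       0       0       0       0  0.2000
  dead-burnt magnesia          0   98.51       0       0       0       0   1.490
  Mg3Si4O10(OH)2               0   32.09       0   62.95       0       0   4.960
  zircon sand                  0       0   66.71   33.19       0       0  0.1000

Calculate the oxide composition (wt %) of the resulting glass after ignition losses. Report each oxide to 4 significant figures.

Glass mass = 120.5 pbw (batch 130.9 − LOI 10.41).
Composition: ZnO 11.06%, MgO 26.20%, ZrO2 9.077%, SiO2 33.59%, PbO 5.927%, SrO 14.15%

Every computation holds full float precision at every stage. Intermediates are printed rounded to four significant figures in the working; each reported figure is rounded exactly once. Derived quantities (LOI, net glass mass, totals, yield, the six compositions) are re-derived in full float precision using the weight values at 120.5 pbw of glass, as set out in problem or answer.
Mass of each oxide from the mix:
  ZnO: 13.36·0.9980 = 13.33 pbw
  MgO: 13.92·0.9851 + 55.67·0.3209 = 31.58 pbw
  ZrO2: 16.40·0.6671 = 10.94 pbw
  SiO2: 55.67·0.6295 + 16.40·0.3319 = 40.49 pbw
  PbO: 7.316·0.9765 = 7.144 pbw
  SrO: 24.28·0.7023 = 17.05 pbw
LOI: 24.28·0.2977 + 7.316·0.02350 + 13.36·0.002000 + 13.92·0.01490 + 55.67·0.04960 + 16.40·0.001000 = 10.41 pbw
Glass = total batch minus LOI = 130.9 − 10.41 = 120.5 pbw (consistent with Σ oxide mass)
oxide / glass × 100 gives the wt %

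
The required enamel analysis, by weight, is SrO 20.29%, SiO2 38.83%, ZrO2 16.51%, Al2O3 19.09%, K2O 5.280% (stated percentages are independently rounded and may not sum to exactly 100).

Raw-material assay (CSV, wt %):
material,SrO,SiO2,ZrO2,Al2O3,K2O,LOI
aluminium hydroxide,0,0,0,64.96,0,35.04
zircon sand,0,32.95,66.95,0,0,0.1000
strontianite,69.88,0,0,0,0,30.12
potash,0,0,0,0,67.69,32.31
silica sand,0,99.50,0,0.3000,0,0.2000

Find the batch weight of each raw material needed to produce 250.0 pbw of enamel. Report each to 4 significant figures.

Batch per 250.0 pbw enamel:
  aluminium hydroxide: 73.11 pbw
  zircon sand: 61.65 pbw
  strontianite: 72.59 pbw
  potash: 19.50 pbw
  silica sand: 77.15 pbw
Total batch = 304.0 pbw; LOI loss = 54.00 pbw; yield = 82.24%

Each numeric step keeps full precision all the way through — in-progress results are printed rounded to 4 significant figures when written out. Every reported result takes a single rounding. Derived quantities are computed from the weighed amounts per 250.0 pbw of glass at full float precision (yield, net glass mass, the five compositions, LOI, totals) as set out in the problem or the answer.
Oxide-by-oxide targets in 250.0 pbw enamel:
  SrO: 20.29% × 250.0 = 50.72 pbw
  SiO2: 38.83% × 250.0 = 97.08 pbw
  ZrO2: 16.51% × 250.0 = 41.28 pbw
  Al2O3: 19.09% × 250.0 = 47.72 pbw
  K2O: 5.280% × 250.0 = 13.20 pbw
Verifying the oxide balance from the weights as reported, per the basis as stated (summed amounts equal target values modulo rounding of the values):
  SrO: 72.59·0.6988 = 50.73 pbw (target 50.72 pbw)
  SiO2: 61.65·0.3295 + 77.15·0.9950 = 97.08 pbw (target 97.08 pbw)
  ZrO2: 61.65·0.6695 = 41.27 pbw (target 41.28 pbw)
  Al2O3: 73.11·0.6496 + 77.15·0.003000 = 47.72 pbw (target 47.72 pbw)
  K2O: 19.50·0.6769 = 13.20 pbw (target 13.20 pbw)
The glass-mass cross-check: total charge less LOI = 250.0 pbw (targets for the oxides total 250.0 pbw; against the stated basis, 250.0 pbw — differing by rounding only).
Summing the batch: Σ batch = 304.0 pbw; loss to ignition Σ batch·LOI = 54.00 pbw; as yield: glass ÷ batch → 82.24%.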